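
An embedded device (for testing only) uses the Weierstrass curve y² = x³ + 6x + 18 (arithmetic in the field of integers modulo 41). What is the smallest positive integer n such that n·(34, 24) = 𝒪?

7

2P: tangent at (34, 24): λ = (3·34² + 6)/(2·24) ≡ 30/7. 7⁻¹ ≡ 6 (mod 41) since 7·6 = 42 ≡ 1, so λ ≡ 30·6 ≡ 16.
  x = λ² - 34 - 34 = 256 - 68 ≡ 24; y = λ·(34 - 24) - 24 ≡ 13. → (24, 13)
3P: (24, 13) + (34, 24). λ = (24 - 13)/(34 - 24) ≡ 11/10 mod 41. 10⁻¹ ≡ 37 (mod 41) since 10·37 = 370 ≡ 1, so λ ≡ 38.
  x = λ² - 24 - 34 = 1444 - 58 ≡ 33; y = λ·(24 - 33) - 13 ≡ 14. → (33, 14)
4P: (33, 14) + (34, 24). λ = (24 - 14)/(34 - 33) ≡ 10/1 mod 41. 1⁻¹ ≡ 1 (mod 41), so λ ≡ 10.
  x = λ² - 33 - 34 = 100 - 67 ≡ 33; y = λ·(33 - 33) - 14 ≡ 27. → (33, 27)
5P: (33, 27) + (34, 24). λ = (24 - 27)/(34 - 33) ≡ 38/1 mod 41. 1⁻¹ ≡ 1 (mod 41), so λ ≡ 38.
  x = λ² - 33 - 34 = 1444 - 67 ≡ 24; y = λ·(33 - 24) - 27 ≡ 28. → (24, 28)
6P: (24, 28) + (34, 24). λ = (24 - 28)/(34 - 24) ≡ 37/10 mod 41. 10⁻¹ ≡ 37 (mod 41) since 10·37 = 370 ≡ 1, so λ ≡ 16.
  x = λ² - 24 - 34 = 256 - 58 ≡ 34; y = λ·(24 - 34) - 28 ≡ 17. → (34, 17)
7P: (34, 17) + (34, 24): same x and y₁ ≡ -y₂, so the sum is 𝒪.
7P = 𝒪, so the order is 7.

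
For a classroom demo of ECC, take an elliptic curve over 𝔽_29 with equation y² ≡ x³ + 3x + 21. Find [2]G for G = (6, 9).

tangent at (6, 9): λ = (3·6² + 3)/(2·9) ≡ 24/18. 18⁻¹ ≡ 21 (mod 29), so λ ≡ 24·21 ≡ 11.
  x = λ² - 6 - 6 = 121 - 12 ≡ 22; y = λ·(6 - 22) - 9 ≡ 18. → (22, 18)

(22, 18)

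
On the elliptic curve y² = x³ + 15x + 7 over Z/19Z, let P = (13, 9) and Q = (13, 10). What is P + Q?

O

The two points share x = 13 and their y-coordinates satisfy 9 + 10 ≡ 0 (mod 19), so they are inverses. Their sum is the point at infinity.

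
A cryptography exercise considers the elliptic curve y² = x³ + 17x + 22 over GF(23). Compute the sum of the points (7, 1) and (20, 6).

(7, 1) + (20, 6). λ = (6 - 1)/(20 - 7) ≡ 5/13 mod 23. 13⁻¹ ≡ 16 (mod 23) since 13·16 = 208 ≡ 1, so λ ≡ 11.
  x = λ² - 7 - 20 = 121 - 27 ≡ 2; y = λ·(7 - 2) - 1 ≡ 8. → (2, 8)

(2, 8)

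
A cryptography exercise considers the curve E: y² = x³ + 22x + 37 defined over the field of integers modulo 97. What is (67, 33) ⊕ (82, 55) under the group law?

(67, 33) + (82, 55). λ = (55 - 33)/(82 - 67) ≡ 22/15 mod 97. 15⁻¹ ≡ 13 (mod 97) since 15·13 = 195 ≡ 1, so λ ≡ 92.
  x = λ² - 67 - 82 = 8464 - 149 ≡ 70; y = λ·(67 - 70) - 33 ≡ 79. → (70, 79)

(70, 79)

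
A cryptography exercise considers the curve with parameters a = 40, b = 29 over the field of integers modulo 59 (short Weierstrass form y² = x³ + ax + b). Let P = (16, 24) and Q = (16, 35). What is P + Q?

The two points share x = 16 and their y-coordinates satisfy 24 + 35 ≡ 0 (mod 59), so they are inverses. Their sum is the point at infinity.

O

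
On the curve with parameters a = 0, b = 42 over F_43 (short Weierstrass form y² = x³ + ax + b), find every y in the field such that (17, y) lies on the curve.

x³ + 0x + 42 = 4955 ≡ 10 (mod 43).
Square roots of 10 mod 43: 15 and 28 (since 15² = 225 ≡ 10).

15, 28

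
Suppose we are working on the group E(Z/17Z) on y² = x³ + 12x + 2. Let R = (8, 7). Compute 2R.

tangent at (8, 7): λ = (3·8² + 12)/(2·7) ≡ 0/14. 14⁻¹ ≡ 11 (mod 17), so λ ≡ 0·11 ≡ 0.
  x = λ² - 8 - 8 = 0 - 16 ≡ 1; y = λ·(8 - 1) - 7 ≡ 10. → (1, 10)

(1, 10)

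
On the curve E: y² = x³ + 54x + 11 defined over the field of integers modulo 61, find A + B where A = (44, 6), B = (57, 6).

(21, 55)

(44, 6) + (57, 6). λ = (6 - 6)/(57 - 44) ≡ 0/13 mod 61. 13⁻¹ ≡ 47 (mod 61) since 13·47 = 611 ≡ 1, so λ ≡ 0.
  x = λ² - 44 - 57 = 0 - 101 ≡ 21; y = λ·(44 - 21) - 6 ≡ 55. → (21, 55)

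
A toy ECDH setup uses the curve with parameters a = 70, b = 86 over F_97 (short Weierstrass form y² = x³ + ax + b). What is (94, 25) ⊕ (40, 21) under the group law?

(94, 25) + (40, 21). λ = (21 - 25)/(40 - 94) ≡ 93/43 mod 97. 43⁻¹ ≡ 88 (mod 97), so λ ≡ 36.
  x = λ² - 94 - 40 = 1296 - 134 ≡ 95; y = λ·(94 - 95) - 25 ≡ 36. → (95, 36)

(95, 36)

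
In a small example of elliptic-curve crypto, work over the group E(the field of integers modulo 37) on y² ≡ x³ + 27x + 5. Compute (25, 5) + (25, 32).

The two points share x = 25 and their y-coordinates satisfy 5 + 32 ≡ 0 (mod 37), so they are inverses. Their sum is 𝒪.

O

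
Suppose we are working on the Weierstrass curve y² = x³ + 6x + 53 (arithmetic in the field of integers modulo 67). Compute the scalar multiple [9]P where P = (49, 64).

Double-and-add on 9 = (1001)₂. Start with P = (49, 64) for the leading 1-bit.
double: tangent at (49, 64): λ = (3·49² + 6)/(2·64) ≡ 40/61. 61⁻¹ ≡ 11 (mod 67) since 61·11 = 671 ≡ 1, so λ ≡ 40·11 ≡ 38.
  x = λ² - 49 - 49 = 1444 - 98 ≡ 6; y = λ·(49 - 6) - 64 ≡ 29. → (6, 29)
double: tangent at (6, 29): λ = (3·6² + 6)/(2·29) ≡ 47/58. 58⁻¹ ≡ 52 (mod 67) since 58·52 = 3016 ≡ 1, so λ ≡ 47·52 ≡ 32.
  x = λ² - 6 - 6 = 1024 - 12 ≡ 7; y = λ·(6 - 7) - 29 ≡ 6. → (7, 6)
double: tangent at (7, 6): λ = (3·7² + 6)/(2·6) ≡ 19/12. 12⁻¹ ≡ 28 (mod 67) since 12·28 = 336 ≡ 1, so λ ≡ 19·28 ≡ 63.
  x = λ² - 7 - 7 = 3969 - 14 ≡ 2; y = λ·(7 - 2) - 6 ≡ 41. → (2, 41)
add P: (2, 41) + (49, 64). λ = (64 - 41)/(49 - 2) ≡ 23/47 mod 67. 47⁻¹ ≡ 10 (mod 67), so λ ≡ 29.
  x = λ² - 2 - 49 = 841 - 51 ≡ 53; y = λ·(2 - 53) - 41 ≡ 21. → (53, 21)

(53, 21)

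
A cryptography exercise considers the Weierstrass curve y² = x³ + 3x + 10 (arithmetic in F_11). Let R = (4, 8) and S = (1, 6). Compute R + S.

(4, 8) + (1, 6). λ = (6 - 8)/(1 - 4) ≡ 9/8 mod 11. 8⁻¹ ≡ 7 (mod 11) since 8·7 = 56 ≡ 1, so λ ≡ 8.
  x = λ² - 4 - 1 = 64 - 5 ≡ 4; y = λ·(4 - 4) - 8 ≡ 3. → (4, 3)

(4, 3)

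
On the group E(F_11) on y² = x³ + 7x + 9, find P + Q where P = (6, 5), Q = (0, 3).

(6, 5) + (0, 3). λ = (3 - 5)/(0 - 6) ≡ 9/5 mod 11. 5⁻¹ ≡ 9 (mod 11) since 5·9 = 45 ≡ 1, so λ ≡ 4.
  x = λ² - 6 - 0 = 16 - 6 ≡ 10; y = λ·(6 - 10) - 5 ≡ 1. → (10, 1)

(10, 1)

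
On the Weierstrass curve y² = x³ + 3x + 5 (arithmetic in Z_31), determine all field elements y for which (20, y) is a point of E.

6, 25

x³ + 3x + 5 = 8065 ≡ 5 (mod 31).
Square roots of 5 mod 31: 6 and 25 (since 6² = 36 ≡ 5).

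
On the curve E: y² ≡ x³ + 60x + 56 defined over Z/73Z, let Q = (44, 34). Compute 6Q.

(32, 54)

Repeated addition: build up to 6Q.
2Q: tangent at (44, 34): λ = (3·44² + 60)/(2·34) ≡ 28/68. 68⁻¹ ≡ 29 (mod 73), so λ ≡ 28·29 ≡ 9.
  x = λ² - 44 - 44 = 81 - 88 ≡ 66; y = λ·(44 - 66) - 34 ≡ 60. → (66, 60)
3Q: (66, 60) + (44, 34). λ = (34 - 60)/(44 - 66) ≡ 47/51 mod 73. 51⁻¹ ≡ 63 (mod 73) since 51·63 = 3213 ≡ 1, so λ ≡ 41.
  x = λ² - 66 - 44 = 1681 - 110 ≡ 38; y = λ·(66 - 38) - 60 ≡ 66. → (38, 66)
4Q: (38, 66) + (44, 34). λ = (34 - 66)/(44 - 38) ≡ 41/6 mod 73. 6⁻¹ ≡ 61 (mod 73), so λ ≡ 19.
  x = λ² - 38 - 44 = 361 - 82 ≡ 60; y = λ·(38 - 60) - 66 ≡ 27. → (60, 27)
5Q: (60, 27) + (44, 34). λ = (34 - 27)/(44 - 60) ≡ 7/57 mod 73. 57⁻¹ ≡ 41 (mod 73), so λ ≡ 68.
  x = λ² - 60 - 44 = 4624 - 104 ≡ 67; y = λ·(60 - 67) - 27 ≡ 8. → (67, 8)
6Q: (67, 8) + (44, 34). λ = (34 - 8)/(44 - 67) ≡ 26/50 mod 73. 50⁻¹ ≡ 19 (mod 73) since 50·19 = 950 ≡ 1, so λ ≡ 56.
  x = λ² - 67 - 44 = 3136 - 111 ≡ 32; y = λ·(67 - 32) - 8 ≡ 54. → (32, 54)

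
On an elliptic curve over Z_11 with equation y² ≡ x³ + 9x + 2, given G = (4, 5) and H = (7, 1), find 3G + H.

First 3G:
Repeated addition: build up to 3G.
2G: tangent at (4, 5): λ = (3·4² + 9)/(2·5) ≡ 2/10. 10⁻¹ ≡ 10 (mod 11), so λ ≡ 2·10 ≡ 9.
  x = λ² - 4 - 4 = 81 - 8 ≡ 7; y = λ·(4 - 7) - 5 ≡ 1. → (7, 1)
3G: (7, 1) + (4, 5). λ = (5 - 1)/(4 - 7) ≡ 4/8 mod 11. 8⁻¹ ≡ 7 (mod 11), so λ ≡ 6.
  x = λ² - 7 - 4 = 36 - 11 ≡ 3; y = λ·(7 - 3) - 1 ≡ 1. → (3, 1)
3G = (3, 1).
Finally 3G + H:
(3, 1) + (7, 1). λ = (1 - 1)/(7 - 3) ≡ 0/4 mod 11. 4⁻¹ ≡ 3 (mod 11) since 4·3 = 12 ≡ 1, so λ ≡ 0.
  x = λ² - 3 - 7 = 0 - 10 ≡ 1; y = λ·(3 - 1) - 1 ≡ 10. → (1, 10)

(1, 10)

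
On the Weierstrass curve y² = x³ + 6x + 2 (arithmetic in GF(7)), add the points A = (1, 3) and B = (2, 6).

(6, 3)

(1, 3) + (2, 6). λ = (6 - 3)/(2 - 1) ≡ 3/1 mod 7. 1⁻¹ ≡ 1 (mod 7), so λ ≡ 3.
  x = λ² - 1 - 2 = 9 - 3 ≡ 6; y = λ·(1 - 6) - 3 ≡ 3. → (6, 3)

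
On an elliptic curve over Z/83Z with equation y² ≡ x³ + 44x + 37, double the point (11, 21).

tangent at (11, 21): λ = (3·11² + 44)/(2·21) ≡ 75/42. 42⁻¹ ≡ 2 (mod 83) since 42·2 = 84 ≡ 1, so λ ≡ 75·2 ≡ 67.
  x = λ² - 11 - 11 = 4489 - 22 ≡ 68; y = λ·(11 - 68) - 21 ≡ 61. → (68, 61)

(68, 61)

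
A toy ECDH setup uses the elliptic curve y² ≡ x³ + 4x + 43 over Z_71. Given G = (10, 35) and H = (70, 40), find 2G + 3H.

(43, 29)

First 2G:
Repeated addition: build up to 2G.
2G: tangent at (10, 35): λ = (3·10² + 4)/(2·35) ≡ 20/70. 70⁻¹ ≡ 70 (mod 71) since 70·70 = 4900 ≡ 1, so λ ≡ 20·70 ≡ 51.
  x = λ² - 10 - 10 = 2601 - 20 ≡ 25; y = λ·(10 - 25) - 35 ≡ 52. → (25, 52)
2G = (25, 52).
Next 3H:
Repeated addition: build up to 3H.
2H: tangent at (70, 40): λ = (3·70² + 4)/(2·40) ≡ 7/9. 9⁻¹ ≡ 8 (mod 71), so λ ≡ 7·8 ≡ 56.
  x = λ² - 70 - 70 = 3136 - 140 ≡ 14; y = λ·(70 - 14) - 40 ≡ 43. → (14, 43)
3H: (14, 43) + (70, 40). λ = (40 - 43)/(70 - 14) ≡ 68/56 mod 71. 56⁻¹ ≡ 52 (mod 71), so λ ≡ 57.
  x = λ² - 14 - 70 = 3249 - 84 ≡ 41; y = λ·(14 - 41) - 43 ≡ 51. → (41, 51)
3H = (41, 51).
Finally 2G + 3H:
(25, 52) + (41, 51). λ = (51 - 52)/(41 - 25) ≡ 70/16 mod 71. 16⁻¹ ≡ 40 (mod 71), so λ ≡ 31.
  x = λ² - 25 - 41 = 961 - 66 ≡ 43; y = λ·(25 - 43) - 52 ≡ 29. → (43, 29)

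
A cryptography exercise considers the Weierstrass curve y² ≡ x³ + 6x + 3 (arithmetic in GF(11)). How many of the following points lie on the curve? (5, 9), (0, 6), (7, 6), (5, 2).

(5, 9): 9² ≡ 4, rhs ≡ 4 → on.
(0, 6): 6² ≡ 3, rhs ≡ 3 → on.
(7, 6): 6² ≡ 3, rhs ≡ 3 → on.
(5, 2): 2² ≡ 4, rhs ≡ 4 → on.

4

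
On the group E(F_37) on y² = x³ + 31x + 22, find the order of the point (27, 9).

6

2P: tangent at (27, 9): λ = (3·27² + 31)/(2·9) ≡ 35/18. 18⁻¹ ≡ 35 (mod 37) since 18·35 = 630 ≡ 1, so λ ≡ 35·35 ≡ 4.
  x = λ² - 27 - 27 = 16 - 54 ≡ 36; y = λ·(27 - 36) - 9 ≡ 29. → (36, 29)
3P: (36, 29) + (27, 9). λ = (9 - 29)/(27 - 36) ≡ 17/28 mod 37. 28⁻¹ ≡ 4 (mod 37), so λ ≡ 31.
  x = λ² - 36 - 27 = 961 - 63 ≡ 10; y = λ·(36 - 10) - 29 ≡ 0. → (10, 0)
4P: (10, 0) + (27, 9). λ = (9 - 0)/(27 - 10) ≡ 9/17 mod 37. 17⁻¹ ≡ 24 (mod 37) since 17·24 = 408 ≡ 1, so λ ≡ 31.
  x = λ² - 10 - 27 = 961 - 37 ≡ 36; y = λ·(10 - 36) - 0 ≡ 8. → (36, 8)
5P: (36, 8) + (27, 9). λ = (9 - 8)/(27 - 36) ≡ 1/28 mod 37. 28⁻¹ ≡ 4 (mod 37), so λ ≡ 4.
  x = λ² - 36 - 27 = 16 - 63 ≡ 27; y = λ·(36 - 27) - 8 ≡ 28. → (27, 28)
6P: (27, 28) + (27, 9): same x and y₁ ≡ -y₂, so the sum is the point at infinity.
6P = the point at infinity, so the order is 6.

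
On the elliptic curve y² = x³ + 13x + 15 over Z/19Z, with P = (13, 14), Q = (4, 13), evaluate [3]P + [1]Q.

(6, 9)

First 3P:
Repeated addition: build up to 3P.
2P: tangent at (13, 14): λ = (3·13² + 13)/(2·14) ≡ 7/9. 9⁻¹ ≡ 17 (mod 19) since 9·17 = 153 ≡ 1, so λ ≡ 7·17 ≡ 5.
  x = λ² - 13 - 13 = 25 - 26 ≡ 18; y = λ·(13 - 18) - 14 ≡ 18. → (18, 18)
3P: (18, 18) + (13, 14). λ = (14 - 18)/(13 - 18) ≡ 15/14 mod 19. 14⁻¹ ≡ 15 (mod 19), so λ ≡ 16.
  x = λ² - 18 - 13 = 256 - 31 ≡ 16; y = λ·(18 - 16) - 18 ≡ 14. → (16, 14)
3P = (16, 14).
Finally 3P + Q:
(16, 14) + (4, 13). λ = (13 - 14)/(4 - 16) ≡ 18/7 mod 19. 7⁻¹ ≡ 11 (mod 19), so λ ≡ 8.
  x = λ² - 16 - 4 = 64 - 20 ≡ 6; y = λ·(16 - 6) - 14 ≡ 9. → (6, 9)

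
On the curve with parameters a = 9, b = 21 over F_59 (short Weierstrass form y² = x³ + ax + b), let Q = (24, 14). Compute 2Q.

tangent at (24, 14): λ = (3·24² + 9)/(2·14) ≡ 26/28. 28⁻¹ ≡ 19 (mod 59), so λ ≡ 26·19 ≡ 22.
  x = λ² - 24 - 24 = 484 - 48 ≡ 23; y = λ·(24 - 23) - 14 ≡ 8. → (23, 8)

(23, 8)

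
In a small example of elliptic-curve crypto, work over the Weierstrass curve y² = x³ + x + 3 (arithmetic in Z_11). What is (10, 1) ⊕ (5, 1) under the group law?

(7, 10)

(10, 1) + (5, 1). λ = (1 - 1)/(5 - 10) ≡ 0/6 mod 11. 6⁻¹ ≡ 2 (mod 11), so λ ≡ 0.
  x = λ² - 10 - 5 = 0 - 15 ≡ 7; y = λ·(10 - 7) - 1 ≡ 10. → (7, 10)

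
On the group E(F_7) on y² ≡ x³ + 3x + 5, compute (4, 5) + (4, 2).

The two points share x = 4 and their y-coordinates satisfy 5 + 2 ≡ 0 (mod 7), so they are inverses. Their sum is O.

O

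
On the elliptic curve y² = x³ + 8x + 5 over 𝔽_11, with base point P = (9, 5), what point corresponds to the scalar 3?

(3, 10)

Repeated addition: build up to 3P.
2P: tangent at (9, 5): λ = (3·9² + 8)/(2·5) ≡ 9/10. 10⁻¹ ≡ 10 (mod 11), so λ ≡ 9·10 ≡ 2.
  x = λ² - 9 - 9 = 4 - 18 ≡ 8; y = λ·(9 - 8) - 5 ≡ 8. → (8, 8)
3P: (8, 8) + (9, 5). λ = (5 - 8)/(9 - 8) ≡ 8/1 mod 11. 1⁻¹ ≡ 1 (mod 11) since 1·1 = 1 ≡ 1, so λ ≡ 8.
  x = λ² - 8 - 9 = 64 - 17 ≡ 3; y = λ·(8 - 3) - 8 ≡ 10. → (3, 10)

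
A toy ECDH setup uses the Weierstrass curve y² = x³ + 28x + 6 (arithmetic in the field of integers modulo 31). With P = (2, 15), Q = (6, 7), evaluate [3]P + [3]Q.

First 3P:
Repeated addition: build up to 3P.
2P: tangent at (2, 15): λ = (3·2² + 28)/(2·15) ≡ 9/30. 30⁻¹ ≡ 30 (mod 31) since 30·30 = 900 ≡ 1, so λ ≡ 9·30 ≡ 22.
  x = λ² - 2 - 2 = 484 - 4 ≡ 15; y = λ·(2 - 15) - 15 ≡ 9. → (15, 9)
3P: (15, 9) + (2, 15). λ = (15 - 9)/(2 - 15) ≡ 6/18 mod 31. 18⁻¹ ≡ 19 (mod 31), so λ ≡ 21.
  x = λ² - 15 - 2 = 441 - 17 ≡ 21; y = λ·(15 - 21) - 9 ≡ 20. → (21, 20)
3P = (21, 20).
Next 3Q:
Repeated addition: build up to 3Q.
2Q: tangent at (6, 7): λ = (3·6² + 28)/(2·7) ≡ 12/14. 14⁻¹ ≡ 20 (mod 31), so λ ≡ 12·20 ≡ 23.
  x = λ² - 6 - 6 = 529 - 12 ≡ 21; y = λ·(6 - 21) - 7 ≡ 20. → (21, 20)
3Q: (21, 20) + (6, 7). λ = (7 - 20)/(6 - 21) ≡ 18/16 mod 31. 16⁻¹ ≡ 2 (mod 31) since 16·2 = 32 ≡ 1, so λ ≡ 5.
  x = λ² - 21 - 6 = 25 - 27 ≡ 29; y = λ·(21 - 29) - 20 ≡ 2. → (29, 2)
3Q = (29, 2).
Finally 3P + 3Q:
(21, 20) + (29, 2). λ = (2 - 20)/(29 - 21) ≡ 13/8 mod 31. 8⁻¹ ≡ 4 (mod 31), so λ ≡ 21.
  x = λ² - 21 - 29 = 441 - 50 ≡ 19; y = λ·(21 - 19) - 20 ≡ 22. → (19, 22)

(19, 22)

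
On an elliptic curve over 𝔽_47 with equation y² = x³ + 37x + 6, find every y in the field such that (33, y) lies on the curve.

x³ + 37x + 6 = 37164 ≡ 34 (mod 47).
Square roots of 34 mod 47: 9 and 38 (since 9² = 81 ≡ 34).

9, 38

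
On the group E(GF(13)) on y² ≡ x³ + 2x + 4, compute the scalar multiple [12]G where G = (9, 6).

(0, 2)

Repeated addition: build up to 12G.
2G: tangent at (9, 6): λ = (3·9² + 2)/(2·6) ≡ 11/12. 12⁻¹ ≡ 12 (mod 13), so λ ≡ 11·12 ≡ 2.
  x = λ² - 9 - 9 = 4 - 18 ≡ 12; y = λ·(9 - 12) - 6 ≡ 1. → (12, 1)
3G: (12, 1) + (9, 6). λ = (6 - 1)/(9 - 12) ≡ 5/10 mod 13. 10⁻¹ ≡ 4 (mod 13), so λ ≡ 7.
  x = λ² - 12 - 9 = 49 - 21 ≡ 2; y = λ·(12 - 2) - 1 ≡ 4. → (2, 4)
4G: (2, 4) + (9, 6). λ = (6 - 4)/(9 - 2) ≡ 2/7 mod 13. 7⁻¹ ≡ 2 (mod 13) since 7·2 = 14 ≡ 1, so λ ≡ 4.
  x = λ² - 2 - 9 = 16 - 11 ≡ 5; y = λ·(2 - 5) - 4 ≡ 10. → (5, 10)
5G: (5, 10) + (9, 6). λ = (6 - 10)/(9 - 5) ≡ 9/4 mod 13. 4⁻¹ ≡ 10 (mod 13) since 4·10 = 40 ≡ 1, so λ ≡ 12.
  x = λ² - 5 - 9 = 144 - 14 ≡ 0; y = λ·(5 - 0) - 10 ≡ 11. → (0, 11)
6G: (0, 11) + (9, 6). λ = (6 - 11)/(9 - 0) ≡ 8/9 mod 13. 9⁻¹ ≡ 3 (mod 13), so λ ≡ 11.
  x = λ² - 0 - 9 = 121 - 9 ≡ 8; y = λ·(0 - 8) - 11 ≡ 5. → (8, 5)
7G: (8, 5) + (9, 6). λ = (6 - 5)/(9 - 8) ≡ 1/1 mod 13. 1⁻¹ ≡ 1 (mod 13), so λ ≡ 1.
  x = λ² - 8 - 9 = 1 - 17 ≡ 10; y = λ·(8 - 10) - 5 ≡ 6. → (10, 6)
8G: (10, 6) + (9, 6). λ = (6 - 6)/(9 - 10) ≡ 0/12 mod 13. 12⁻¹ ≡ 12 (mod 13), so λ ≡ 0.
  x = λ² - 10 - 9 = 0 - 19 ≡ 7; y = λ·(10 - 7) - 6 ≡ 7. → (7, 7)
9G: (7, 7) + (9, 6). λ = (6 - 7)/(9 - 7) ≡ 12/2 mod 13. 2⁻¹ ≡ 7 (mod 13), so λ ≡ 6.
  x = λ² - 7 - 9 = 36 - 16 ≡ 7; y = λ·(7 - 7) - 7 ≡ 6. → (7, 6)
10G: (7, 6) + (9, 6). λ = (6 - 6)/(9 - 7) ≡ 0/2 mod 13. 2⁻¹ ≡ 7 (mod 13) since 2·7 = 14 ≡ 1, so λ ≡ 0.
  x = λ² - 7 - 9 = 0 - 16 ≡ 10; y = λ·(7 - 10) - 6 ≡ 7. → (10, 7)
11G: (10, 7) + (9, 6). λ = (6 - 7)/(9 - 10) ≡ 12/12 mod 13. 12⁻¹ ≡ 12 (mod 13) since 12·12 = 144 ≡ 1, so λ ≡ 1.
  x = λ² - 10 - 9 = 1 - 19 ≡ 8; y = λ·(10 - 8) - 7 ≡ 8. → (8, 8)
12G: (8, 8) + (9, 6). λ = (6 - 8)/(9 - 8) ≡ 11/1 mod 13. 1⁻¹ ≡ 1 (mod 13) since 1·1 = 1 ≡ 1, so λ ≡ 11.
  x = λ² - 8 - 9 = 121 - 17 ≡ 0; y = λ·(8 - 0) - 8 ≡ 2. → (0, 2)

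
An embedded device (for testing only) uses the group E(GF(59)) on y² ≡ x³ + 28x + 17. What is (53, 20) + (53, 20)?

tangent at (53, 20): λ = (3·53² + 28)/(2·20) ≡ 18/40. 40⁻¹ ≡ 31 (mod 59) since 40·31 = 1240 ≡ 1, so λ ≡ 18·31 ≡ 27.
  x = λ² - 53 - 53 = 729 - 106 ≡ 33; y = λ·(53 - 33) - 20 ≡ 48. → (33, 48)

(33, 48)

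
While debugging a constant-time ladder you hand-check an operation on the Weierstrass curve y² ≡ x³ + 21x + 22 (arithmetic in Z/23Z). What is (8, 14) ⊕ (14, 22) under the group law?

(8, 14) + (14, 22). λ = (22 - 14)/(14 - 8) ≡ 8/6 mod 23. 6⁻¹ ≡ 4 (mod 23) since 6·4 = 24 ≡ 1, so λ ≡ 9.
  x = λ² - 8 - 14 = 81 - 22 ≡ 13; y = λ·(8 - 13) - 14 ≡ 10. → (13, 10)

(13, 10)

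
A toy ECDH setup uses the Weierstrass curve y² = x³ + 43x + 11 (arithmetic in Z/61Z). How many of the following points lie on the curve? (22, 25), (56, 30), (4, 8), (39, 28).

(22, 25): 25² ≡ 15, rhs ≡ 15 → on.
(56, 30): 30² ≡ 46, rhs ≡ 37 → off.
(4, 8): 8² ≡ 3, rhs ≡ 3 → on.
(39, 28): 28² ≡ 52, rhs ≡ 7 → off.

2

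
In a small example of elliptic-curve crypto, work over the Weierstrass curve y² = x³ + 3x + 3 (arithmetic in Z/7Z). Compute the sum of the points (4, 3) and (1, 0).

(3, 5)

(4, 3) + (1, 0). λ = (0 - 3)/(1 - 4) ≡ 4/4 mod 7. 4⁻¹ ≡ 2 (mod 7) since 4·2 = 8 ≡ 1, so λ ≡ 1.
  x = λ² - 4 - 1 = 1 - 5 ≡ 3; y = λ·(4 - 3) - 3 ≡ 5. → (3, 5)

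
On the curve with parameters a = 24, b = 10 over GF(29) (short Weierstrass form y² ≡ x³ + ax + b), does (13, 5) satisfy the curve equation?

y² = 5² ≡ 25; x³ + 24x + 10 = 2519 ≡ 25 (mod 29). 25 = 25.

yes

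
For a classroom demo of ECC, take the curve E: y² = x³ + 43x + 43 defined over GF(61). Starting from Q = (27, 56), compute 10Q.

(22, 48)

Repeated addition: build up to 10Q.
2Q: tangent at (27, 56): λ = (3·27² + 43)/(2·56) ≡ 34/51. 51⁻¹ ≡ 6 (mod 61), so λ ≡ 34·6 ≡ 21.
  x = λ² - 27 - 27 = 441 - 54 ≡ 21; y = λ·(27 - 21) - 56 ≡ 9. → (21, 9)
3Q: (21, 9) + (27, 56). λ = (56 - 9)/(27 - 21) ≡ 47/6 mod 61. 6⁻¹ ≡ 51 (mod 61), so λ ≡ 18.
  x = λ² - 21 - 27 = 324 - 48 ≡ 32; y = λ·(21 - 32) - 9 ≡ 37. → (32, 37)
4Q: (32, 37) + (27, 56). λ = (56 - 37)/(27 - 32) ≡ 19/56 mod 61. 56⁻¹ ≡ 12 (mod 61), so λ ≡ 45.
  x = λ² - 32 - 27 = 2025 - 59 ≡ 14; y = λ·(32 - 14) - 37 ≡ 41. → (14, 41)
5Q: (14, 41) + (27, 56). λ = (56 - 41)/(27 - 14) ≡ 15/13 mod 61. 13⁻¹ ≡ 47 (mod 61), so λ ≡ 34.
  x = λ² - 14 - 27 = 1156 - 41 ≡ 17; y = λ·(14 - 17) - 41 ≡ 40. → (17, 40)
6Q: (17, 40) + (27, 56). λ = (56 - 40)/(27 - 17) ≡ 16/10 mod 61. 10⁻¹ ≡ 55 (mod 61), so λ ≡ 26.
  x = λ² - 17 - 27 = 676 - 44 ≡ 22; y = λ·(17 - 22) - 40 ≡ 13. → (22, 13)
7Q: (22, 13) + (27, 56). λ = (56 - 13)/(27 - 22) ≡ 43/5 mod 61. 5⁻¹ ≡ 49 (mod 61) since 5·49 = 245 ≡ 1, so λ ≡ 33.
  x = λ² - 22 - 27 = 1089 - 49 ≡ 3; y = λ·(22 - 3) - 13 ≡ 4. → (3, 4)
8Q: (3, 4) + (27, 56). λ = (56 - 4)/(27 - 3) ≡ 52/24 mod 61. 24⁻¹ ≡ 28 (mod 61), so λ ≡ 53.
  x = λ² - 3 - 27 = 2809 - 30 ≡ 34; y = λ·(3 - 34) - 4 ≡ 0. → (34, 0)
9Q: (34, 0) + (27, 56). λ = (56 - 0)/(27 - 34) ≡ 56/54 mod 61. 54⁻¹ ≡ 26 (mod 61) since 54·26 = 1404 ≡ 1, so λ ≡ 53.
  x = λ² - 34 - 27 = 2809 - 61 ≡ 3; y = λ·(34 - 3) - 0 ≡ 57. → (3, 57)
10Q: (3, 57) + (27, 56). λ = (56 - 57)/(27 - 3) ≡ 60/24 mod 61. 24⁻¹ ≡ 28 (mod 61), so λ ≡ 33.
  x = λ² - 3 - 27 = 1089 - 30 ≡ 22; y = λ·(3 - 22) - 57 ≡ 48. → (22, 48)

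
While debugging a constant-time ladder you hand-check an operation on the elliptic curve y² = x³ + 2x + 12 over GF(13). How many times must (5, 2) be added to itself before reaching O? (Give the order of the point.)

8

2P: tangent at (5, 2): λ = (3·5² + 2)/(2·2) ≡ 12/4. 4⁻¹ ≡ 10 (mod 13), so λ ≡ 12·10 ≡ 3.
  x = λ² - 5 - 5 = 9 - 10 ≡ 12; y = λ·(5 - 12) - 2 ≡ 3. → (12, 3)
3P: (12, 3) + (5, 2). λ = (2 - 3)/(5 - 12) ≡ 12/6 mod 13. 6⁻¹ ≡ 11 (mod 13), so λ ≡ 2.
  x = λ² - 12 - 5 = 4 - 17 ≡ 0; y = λ·(12 - 0) - 3 ≡ 8. → (0, 8)
4P: (0, 8) + (5, 2). λ = (2 - 8)/(5 - 0) ≡ 7/5 mod 13. 5⁻¹ ≡ 8 (mod 13), so λ ≡ 4.
  x = λ² - 0 - 5 = 16 - 5 ≡ 11; y = λ·(0 - 11) - 8 ≡ 0. → (11, 0)
5P: (11, 0) + (5, 2). λ = (2 - 0)/(5 - 11) ≡ 2/7 mod 13. 7⁻¹ ≡ 2 (mod 13), so λ ≡ 4.
  x = λ² - 11 - 5 = 16 - 16 ≡ 0; y = λ·(11 - 0) - 0 ≡ 5. → (0, 5)
6P: (0, 5) + (5, 2). λ = (2 - 5)/(5 - 0) ≡ 10/5 mod 13. 5⁻¹ ≡ 8 (mod 13) since 5·8 = 40 ≡ 1, so λ ≡ 2.
  x = λ² - 0 - 5 = 4 - 5 ≡ 12; y = λ·(0 - 12) - 5 ≡ 10. → (12, 10)
7P: (12, 10) + (5, 2). λ = (2 - 10)/(5 - 12) ≡ 5/6 mod 13. 6⁻¹ ≡ 11 (mod 13), so λ ≡ 3.
  x = λ² - 12 - 5 = 9 - 17 ≡ 5; y = λ·(12 - 5) - 10 ≡ 11. → (5, 11)
8P: (5, 11) + (5, 2): same x and y₁ ≡ -y₂, so the sum is O.
8P = O, so the order is 8.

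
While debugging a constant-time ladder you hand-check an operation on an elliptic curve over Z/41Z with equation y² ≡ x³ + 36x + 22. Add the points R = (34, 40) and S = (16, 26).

(24, 27)

(34, 40) + (16, 26). λ = (26 - 40)/(16 - 34) ≡ 27/23 mod 41. 23⁻¹ ≡ 25 (mod 41), so λ ≡ 19.
  x = λ² - 34 - 16 = 361 - 50 ≡ 24; y = λ·(34 - 24) - 40 ≡ 27. → (24, 27)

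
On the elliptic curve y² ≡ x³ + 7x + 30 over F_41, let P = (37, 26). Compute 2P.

(33, 35)

tangent at (37, 26): λ = (3·37² + 7)/(2·26) ≡ 14/11. 11⁻¹ ≡ 15 (mod 41), so λ ≡ 14·15 ≡ 5.
  x = λ² - 37 - 37 = 25 - 74 ≡ 33; y = λ·(37 - 33) - 26 ≡ 35. → (33, 35)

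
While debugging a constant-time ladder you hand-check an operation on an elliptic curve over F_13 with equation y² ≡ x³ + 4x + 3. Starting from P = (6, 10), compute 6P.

Double-and-add on 6 = (110)₂. Start with P = (6, 10) for the leading 1-bit.
double: tangent at (6, 10): λ = (3·6² + 4)/(2·10) ≡ 8/7. 7⁻¹ ≡ 2 (mod 13) since 7·2 = 14 ≡ 1, so λ ≡ 8·2 ≡ 3.
  x = λ² - 6 - 6 = 9 - 12 ≡ 10; y = λ·(6 - 10) - 10 ≡ 4. → (10, 4)
add P: (10, 4) + (6, 10). λ = (10 - 4)/(6 - 10) ≡ 6/9 mod 13. 9⁻¹ ≡ 3 (mod 13) since 9·3 = 27 ≡ 1, so λ ≡ 5.
  x = λ² - 10 - 6 = 25 - 16 ≡ 9; y = λ·(10 - 9) - 4 ≡ 1. → (9, 1)
double: tangent at (9, 1): λ = (3·9² + 4)/(2·1) ≡ 0/2. 2⁻¹ ≡ 7 (mod 13), so λ ≡ 0·7 ≡ 0.
  x = λ² - 9 - 9 = 0 - 18 ≡ 8; y = λ·(9 - 8) - 1 ≡ 12. → (8, 12)

(8, 12)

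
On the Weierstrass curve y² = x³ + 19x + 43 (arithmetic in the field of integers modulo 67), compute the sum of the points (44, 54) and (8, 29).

(48, 40)

(44, 54) + (8, 29). λ = (29 - 54)/(8 - 44) ≡ 42/31 mod 67. 31⁻¹ ≡ 13 (mod 67), so λ ≡ 10.
  x = λ² - 44 - 8 = 100 - 52 ≡ 48; y = λ·(44 - 48) - 54 ≡ 40. → (48, 40)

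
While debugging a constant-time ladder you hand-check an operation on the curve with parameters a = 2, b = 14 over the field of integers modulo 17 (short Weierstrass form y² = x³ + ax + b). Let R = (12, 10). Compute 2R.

(2, 3)

tangent at (12, 10): λ = (3·12² + 2)/(2·10) ≡ 9/3. 3⁻¹ ≡ 6 (mod 17) since 3·6 = 18 ≡ 1, so λ ≡ 9·6 ≡ 3.
  x = λ² - 12 - 12 = 9 - 24 ≡ 2; y = λ·(12 - 2) - 10 ≡ 3. → (2, 3)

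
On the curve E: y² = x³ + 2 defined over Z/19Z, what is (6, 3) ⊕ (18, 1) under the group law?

(6, 3) + (18, 1). λ = (1 - 3)/(18 - 6) ≡ 17/12 mod 19. 12⁻¹ ≡ 8 (mod 19) since 12·8 = 96 ≡ 1, so λ ≡ 3.
  x = λ² - 6 - 18 = 9 - 24 ≡ 4; y = λ·(6 - 4) - 3 ≡ 3. → (4, 3)

(4, 3)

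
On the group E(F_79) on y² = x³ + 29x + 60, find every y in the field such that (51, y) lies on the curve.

none

x³ + 29x + 60 = 134190 ≡ 48 (mod 79).
48 is a non-residue mod 79; no y exists.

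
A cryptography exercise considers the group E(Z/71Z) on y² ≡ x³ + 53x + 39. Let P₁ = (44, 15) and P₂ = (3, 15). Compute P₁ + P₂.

(44, 15) + (3, 15). λ = (15 - 15)/(3 - 44) ≡ 0/30 mod 71. 30⁻¹ ≡ 45 (mod 71), so λ ≡ 0.
  x = λ² - 44 - 3 = 0 - 47 ≡ 24; y = λ·(44 - 24) - 15 ≡ 56. → (24, 56)

(24, 56)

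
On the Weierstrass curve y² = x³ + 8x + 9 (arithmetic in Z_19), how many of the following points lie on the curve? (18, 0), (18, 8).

(18, 0): 0² ≡ 0, rhs ≡ 0 → on.
(18, 8): 8² ≡ 7, rhs ≡ 0 → off.

1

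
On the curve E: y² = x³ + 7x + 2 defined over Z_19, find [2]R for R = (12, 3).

(12, 16)

tangent at (12, 3): λ = (3·12² + 7)/(2·3) ≡ 2/6. 6⁻¹ ≡ 16 (mod 19) since 6·16 = 96 ≡ 1, so λ ≡ 2·16 ≡ 13.
  x = λ² - 12 - 12 = 169 - 24 ≡ 12; y = λ·(12 - 12) - 3 ≡ 16. → (12, 16)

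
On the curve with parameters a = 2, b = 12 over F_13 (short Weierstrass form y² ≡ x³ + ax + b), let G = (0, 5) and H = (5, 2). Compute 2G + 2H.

First 2G:
Repeated addition: build up to 2G.
2G: tangent at (0, 5): λ = (3·0² + 2)/(2·5) ≡ 2/10. 10⁻¹ ≡ 4 (mod 13), so λ ≡ 2·4 ≡ 8.
  x = λ² - 0 - 0 = 64 - 0 ≡ 12; y = λ·(0 - 12) - 5 ≡ 3. → (12, 3)
2G = (12, 3).
Next 2H:
Repeated addition: build up to 2H.
2H: tangent at (5, 2): λ = (3·5² + 2)/(2·2) ≡ 12/4. 4⁻¹ ≡ 10 (mod 13), so λ ≡ 12·10 ≡ 3.
  x = λ² - 5 - 5 = 9 - 10 ≡ 12; y = λ·(5 - 12) - 2 ≡ 3. → (12, 3)
2H = (12, 3).
Finally 2G + 2H:
tangent at (12, 3): λ = (3·12² + 2)/(2·3) ≡ 5/6. 6⁻¹ ≡ 11 (mod 13), so λ ≡ 5·11 ≡ 3.
  x = λ² - 12 - 12 = 9 - 24 ≡ 11; y = λ·(12 - 11) - 3 ≡ 0. → (11, 0)

(11, 0)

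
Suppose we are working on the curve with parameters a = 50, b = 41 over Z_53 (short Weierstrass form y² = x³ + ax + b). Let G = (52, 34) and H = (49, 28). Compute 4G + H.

First 4G:
Double-and-add on 4 = (100)₂. Start with G = (52, 34) for the leading 1-bit.
double: tangent at (52, 34): λ = (3·52² + 50)/(2·34) ≡ 0/15. 15⁻¹ ≡ 46 (mod 53) since 15·46 = 690 ≡ 1, so λ ≡ 0·46 ≡ 0.
  x = λ² - 52 - 52 = 0 - 104 ≡ 2; y = λ·(52 - 2) - 34 ≡ 19. → (2, 19)
double: tangent at (2, 19): λ = (3·2² + 50)/(2·19) ≡ 9/38. 38⁻¹ ≡ 7 (mod 53), so λ ≡ 9·7 ≡ 10.
  x = λ² - 2 - 2 = 100 - 4 ≡ 43; y = λ·(2 - 43) - 19 ≡ 48. → (43, 48)
4G = (43, 48).
Finally 4G + H:
(43, 48) + (49, 28). λ = (28 - 48)/(49 - 43) ≡ 33/6 mod 53. 6⁻¹ ≡ 9 (mod 53) since 6·9 = 54 ≡ 1, so λ ≡ 32.
  x = λ² - 43 - 49 = 1024 - 92 ≡ 31; y = λ·(43 - 31) - 48 ≡ 18. → (31, 18)

(31, 18)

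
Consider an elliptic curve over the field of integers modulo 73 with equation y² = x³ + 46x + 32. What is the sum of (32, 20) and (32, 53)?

The two points share x = 32 and their y-coordinates satisfy 20 + 53 ≡ 0 (mod 73), so they are inverses. Their sum is ∞.

O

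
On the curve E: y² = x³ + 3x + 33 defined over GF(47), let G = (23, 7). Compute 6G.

(39, 22)

Repeated addition: build up to 6G.
2G: tangent at (23, 7): λ = (3·23² + 3)/(2·7) ≡ 39/14. 14⁻¹ ≡ 37 (mod 47) since 14·37 = 518 ≡ 1, so λ ≡ 39·37 ≡ 33.
  x = λ² - 23 - 23 = 1089 - 46 ≡ 9; y = λ·(23 - 9) - 7 ≡ 32. → (9, 32)
3G: (9, 32) + (23, 7). λ = (7 - 32)/(23 - 9) ≡ 22/14 mod 47. 14⁻¹ ≡ 37 (mod 47), so λ ≡ 15.
  x = λ² - 9 - 23 = 225 - 32 ≡ 5; y = λ·(9 - 5) - 32 ≡ 28. → (5, 28)
4G: (5, 28) + (23, 7). λ = (7 - 28)/(23 - 5) ≡ 26/18 mod 47. 18⁻¹ ≡ 34 (mod 47) since 18·34 = 612 ≡ 1, so λ ≡ 38.
  x = λ² - 5 - 23 = 1444 - 28 ≡ 6; y = λ·(5 - 6) - 28 ≡ 28. → (6, 28)
5G: (6, 28) + (23, 7). λ = (7 - 28)/(23 - 6) ≡ 26/17 mod 47. 17⁻¹ ≡ 36 (mod 47) since 17·36 = 612 ≡ 1, so λ ≡ 43.
  x = λ² - 6 - 23 = 1849 - 29 ≡ 34; y = λ·(6 - 34) - 28 ≡ 37. → (34, 37)
6G: (34, 37) + (23, 7). λ = (7 - 37)/(23 - 34) ≡ 17/36 mod 47. 36⁻¹ ≡ 17 (mod 47), so λ ≡ 7.
  x = λ² - 34 - 23 = 49 - 57 ≡ 39; y = λ·(34 - 39) - 37 ≡ 22. → (39, 22)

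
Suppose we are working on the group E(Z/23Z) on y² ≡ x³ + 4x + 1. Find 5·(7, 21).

(10, 12)

Write Q = (7, 21).
Double-and-add on 5 = (101)₂. Start with Q = (7, 21) for the leading 1-bit.
double: tangent at (7, 21): λ = (3·7² + 4)/(2·21) ≡ 13/19. 19⁻¹ ≡ 17 (mod 23), so λ ≡ 13·17 ≡ 14.
  x = λ² - 7 - 7 = 196 - 14 ≡ 21; y = λ·(7 - 21) - 21 ≡ 13. → (21, 13)
double: tangent at (21, 13): λ = (3·21² + 4)/(2·13) ≡ 16/3. 3⁻¹ ≡ 8 (mod 23), so λ ≡ 16·8 ≡ 13.
  x = λ² - 21 - 21 = 169 - 42 ≡ 12; y = λ·(21 - 12) - 13 ≡ 12. → (12, 12)
add Q: (12, 12) + (7, 21). λ = (21 - 12)/(7 - 12) ≡ 9/18 mod 23. 18⁻¹ ≡ 9 (mod 23) since 18·9 = 162 ≡ 1, so λ ≡ 12.
  x = λ² - 12 - 7 = 144 - 19 ≡ 10; y = λ·(12 - 10) - 12 ≡ 12. → (10, 12)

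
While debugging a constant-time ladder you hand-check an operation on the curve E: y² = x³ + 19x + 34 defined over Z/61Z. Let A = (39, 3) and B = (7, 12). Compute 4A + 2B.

First 4A:
Double-and-add on 4 = (100)₂. Start with A = (39, 3) for the leading 1-bit.
double: tangent at (39, 3): λ = (3·39² + 19)/(2·3) ≡ 7/6. 6⁻¹ ≡ 51 (mod 61) since 6·51 = 306 ≡ 1, so λ ≡ 7·51 ≡ 52.
  x = λ² - 39 - 39 = 2704 - 78 ≡ 3; y = λ·(39 - 3) - 3 ≡ 39. → (3, 39)
double: tangent at (3, 39): λ = (3·3² + 19)/(2·39) ≡ 46/17. 17⁻¹ ≡ 18 (mod 61), so λ ≡ 46·18 ≡ 35.
  x = λ² - 3 - 3 = 1225 - 6 ≡ 60; y = λ·(3 - 60) - 39 ≡ 40. → (60, 40)
4A = (60, 40).
Next 2B:
Repeated addition: build up to 2B.
2B: tangent at (7, 12): λ = (3·7² + 19)/(2·12) ≡ 44/24. 24⁻¹ ≡ 28 (mod 61), so λ ≡ 44·28 ≡ 12.
  x = λ² - 7 - 7 = 144 - 14 ≡ 8; y = λ·(7 - 8) - 12 ≡ 37. → (8, 37)
2B = (8, 37).
Finally 4A + 2B:
(60, 40) + (8, 37). λ = (37 - 40)/(8 - 60) ≡ 58/9 mod 61. 9⁻¹ ≡ 34 (mod 61), so λ ≡ 20.
  x = λ² - 60 - 8 = 400 - 68 ≡ 27; y = λ·(60 - 27) - 40 ≡ 10. → (27, 10)

(27, 10)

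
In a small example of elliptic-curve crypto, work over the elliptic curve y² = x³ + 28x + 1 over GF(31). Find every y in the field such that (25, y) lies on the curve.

12, 19

x³ + 28x + 1 = 16326 ≡ 20 (mod 31).
Square roots of 20 mod 31: 12 and 19 (since 12² = 144 ≡ 20).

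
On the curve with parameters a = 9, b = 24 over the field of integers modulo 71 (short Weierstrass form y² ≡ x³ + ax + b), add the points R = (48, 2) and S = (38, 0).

(39, 14)

(48, 2) + (38, 0). λ = (0 - 2)/(38 - 48) ≡ 69/61 mod 71. 61⁻¹ ≡ 7 (mod 71), so λ ≡ 57.
  x = λ² - 48 - 38 = 3249 - 86 ≡ 39; y = λ·(48 - 39) - 2 ≡ 14. → (39, 14)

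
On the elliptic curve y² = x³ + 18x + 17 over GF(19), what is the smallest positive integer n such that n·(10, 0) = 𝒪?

2

2P: (10, 0) + (10, 0): same x and y₁ ≡ -y₂, so the sum is 𝒪.
2P = 𝒪, so the order is 2.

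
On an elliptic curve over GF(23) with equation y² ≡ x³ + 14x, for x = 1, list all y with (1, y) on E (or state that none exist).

none

x³ + 14x + 0 = 15 ≡ 15 (mod 23).
15 is a non-residue mod 23; no y exists.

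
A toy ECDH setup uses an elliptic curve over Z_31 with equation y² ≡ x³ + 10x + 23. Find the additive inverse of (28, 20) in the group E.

-(28, 20) = (28, -20 mod 31) = (28, 11).

(28, 11)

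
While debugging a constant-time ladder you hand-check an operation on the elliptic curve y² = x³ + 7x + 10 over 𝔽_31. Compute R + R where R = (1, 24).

(8, 12)

tangent at (1, 24): λ = (3·1² + 7)/(2·24) ≡ 10/17. 17⁻¹ ≡ 11 (mod 31), so λ ≡ 10·11 ≡ 17.
  x = λ² - 1 - 1 = 289 - 2 ≡ 8; y = λ·(1 - 8) - 24 ≡ 12. → (8, 12)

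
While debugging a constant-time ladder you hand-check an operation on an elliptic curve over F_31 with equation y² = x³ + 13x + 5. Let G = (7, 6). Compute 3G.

Repeated addition: build up to 3G.
2G: tangent at (7, 6): λ = (3·7² + 13)/(2·6) ≡ 5/12. 12⁻¹ ≡ 13 (mod 31) since 12·13 = 156 ≡ 1, so λ ≡ 5·13 ≡ 3.
  x = λ² - 7 - 7 = 9 - 14 ≡ 26; y = λ·(7 - 26) - 6 ≡ 30. → (26, 30)
3G: (26, 30) + (7, 6). λ = (6 - 30)/(7 - 26) ≡ 7/12 mod 31. 12⁻¹ ≡ 13 (mod 31) since 12·13 = 156 ≡ 1, so λ ≡ 29.
  x = λ² - 26 - 7 = 841 - 33 ≡ 2; y = λ·(26 - 2) - 30 ≡ 15. → (2, 15)

(2, 15)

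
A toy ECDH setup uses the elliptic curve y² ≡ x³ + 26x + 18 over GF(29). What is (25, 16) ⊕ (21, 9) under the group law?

(25, 16) + (21, 9). λ = (9 - 16)/(21 - 25) ≡ 22/25 mod 29. 25⁻¹ ≡ 7 (mod 29), so λ ≡ 9.
  x = λ² - 25 - 21 = 81 - 46 ≡ 6; y = λ·(25 - 6) - 16 ≡ 10. → (6, 10)

(6, 10)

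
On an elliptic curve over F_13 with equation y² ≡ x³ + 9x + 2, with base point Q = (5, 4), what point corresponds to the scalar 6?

Repeated addition: build up to 6Q.
2Q: tangent at (5, 4): λ = (3·5² + 9)/(2·4) ≡ 6/8. 8⁻¹ ≡ 5 (mod 13), so λ ≡ 6·5 ≡ 4.
  x = λ² - 5 - 5 = 16 - 10 ≡ 6; y = λ·(5 - 6) - 4 ≡ 5. → (6, 5)
3Q: (6, 5) + (5, 4). λ = (4 - 5)/(5 - 6) ≡ 12/12 mod 13. 12⁻¹ ≡ 12 (mod 13), so λ ≡ 1.
  x = λ² - 6 - 5 = 1 - 11 ≡ 3; y = λ·(6 - 3) - 5 ≡ 11. → (3, 11)
4Q: (3, 11) + (5, 4). λ = (4 - 11)/(5 - 3) ≡ 6/2 mod 13. 2⁻¹ ≡ 7 (mod 13), so λ ≡ 3.
  x = λ² - 3 - 5 = 9 - 8 ≡ 1; y = λ·(3 - 1) - 11 ≡ 8. → (1, 8)
5Q: (1, 8) + (5, 4). λ = (4 - 8)/(5 - 1) ≡ 9/4 mod 13. 4⁻¹ ≡ 10 (mod 13), so λ ≡ 12.
  x = λ² - 1 - 5 = 144 - 6 ≡ 8; y = λ·(1 - 8) - 8 ≡ 12. → (8, 12)
6Q: (8, 12) + (5, 4). λ = (4 - 12)/(5 - 8) ≡ 5/10 mod 13. 10⁻¹ ≡ 4 (mod 13), so λ ≡ 7.
  x = λ² - 8 - 5 = 49 - 13 ≡ 10; y = λ·(8 - 10) - 12 ≡ 0. → (10, 0)

(10, 0)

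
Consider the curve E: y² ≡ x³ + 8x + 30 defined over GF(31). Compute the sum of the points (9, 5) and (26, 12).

(4, 8)

(9, 5) + (26, 12). λ = (12 - 5)/(26 - 9) ≡ 7/17 mod 31. 17⁻¹ ≡ 11 (mod 31), so λ ≡ 15.
  x = λ² - 9 - 26 = 225 - 35 ≡ 4; y = λ·(9 - 4) - 5 ≡ 8. → (4, 8)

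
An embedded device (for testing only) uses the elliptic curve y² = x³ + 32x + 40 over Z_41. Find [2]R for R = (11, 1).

tangent at (11, 1): λ = (3·11² + 32)/(2·1) ≡ 26/2. 2⁻¹ ≡ 21 (mod 41) since 2·21 = 42 ≡ 1, so λ ≡ 26·21 ≡ 13.
  x = λ² - 11 - 11 = 169 - 22 ≡ 24; y = λ·(11 - 24) - 1 ≡ 35. → (24, 35)

(24, 35)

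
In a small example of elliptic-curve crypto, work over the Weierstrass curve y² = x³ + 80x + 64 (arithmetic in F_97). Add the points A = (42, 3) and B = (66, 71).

(42, 3) + (66, 71). λ = (71 - 3)/(66 - 42) ≡ 68/24 mod 97. 24⁻¹ ≡ 93 (mod 97), so λ ≡ 19.
  x = λ² - 42 - 66 = 361 - 108 ≡ 59; y = λ·(42 - 59) - 3 ≡ 62. → (59, 62)

(59, 62)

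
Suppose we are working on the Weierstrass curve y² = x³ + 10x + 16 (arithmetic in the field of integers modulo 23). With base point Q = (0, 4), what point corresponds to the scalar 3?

(1, 21)

Repeated addition: build up to 3Q.
2Q: tangent at (0, 4): λ = (3·0² + 10)/(2·4) ≡ 10/8. 8⁻¹ ≡ 3 (mod 23), so λ ≡ 10·3 ≡ 7.
  x = λ² - 0 - 0 = 49 - 0 ≡ 3; y = λ·(0 - 3) - 4 ≡ 21. → (3, 21)
3Q: (3, 21) + (0, 4). λ = (4 - 21)/(0 - 3) ≡ 6/20 mod 23. 20⁻¹ ≡ 15 (mod 23) since 20·15 = 300 ≡ 1, so λ ≡ 21.
  x = λ² - 3 - 0 = 441 - 3 ≡ 1; y = λ·(3 - 1) - 21 ≡ 21. → (1, 21)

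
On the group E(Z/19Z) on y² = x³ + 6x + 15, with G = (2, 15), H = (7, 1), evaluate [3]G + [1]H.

First 3G:
Repeated addition: build up to 3G.
2G: tangent at (2, 15): λ = (3·2² + 6)/(2·15) ≡ 18/11. 11⁻¹ ≡ 7 (mod 19) since 11·7 = 77 ≡ 1, so λ ≡ 18·7 ≡ 12.
  x = λ² - 2 - 2 = 144 - 4 ≡ 7; y = λ·(2 - 7) - 15 ≡ 1. → (7, 1)
3G: (7, 1) + (2, 15). λ = (15 - 1)/(2 - 7) ≡ 14/14 mod 19. 14⁻¹ ≡ 15 (mod 19) since 14·15 = 210 ≡ 1, so λ ≡ 1.
  x = λ² - 7 - 2 = 1 - 9 ≡ 11; y = λ·(7 - 11) - 1 ≡ 14. → (11, 14)
3G = (11, 14).
Finally 3G + H:
(11, 14) + (7, 1). λ = (1 - 14)/(7 - 11) ≡ 6/15 mod 19. 15⁻¹ ≡ 14 (mod 19), so λ ≡ 8.
  x = λ² - 11 - 7 = 64 - 18 ≡ 8; y = λ·(11 - 8) - 14 ≡ 10. → (8, 10)

(8, 10)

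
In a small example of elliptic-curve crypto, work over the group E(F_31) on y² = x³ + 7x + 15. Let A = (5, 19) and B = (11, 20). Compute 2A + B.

(14, 6)

First 2A:
Repeated addition: build up to 2A.
2A: tangent at (5, 19): λ = (3·5² + 7)/(2·19) ≡ 20/7. 7⁻¹ ≡ 9 (mod 31), so λ ≡ 20·9 ≡ 25.
  x = λ² - 5 - 5 = 625 - 10 ≡ 26; y = λ·(5 - 26) - 19 ≡ 14. → (26, 14)
2A = (26, 14).
Finally 2A + B:
(26, 14) + (11, 20). λ = (20 - 14)/(11 - 26) ≡ 6/16 mod 31. 16⁻¹ ≡ 2 (mod 31) since 16·2 = 32 ≡ 1, so λ ≡ 12.
  x = λ² - 26 - 11 = 144 - 37 ≡ 14; y = λ·(26 - 14) - 14 ≡ 6. → (14, 6)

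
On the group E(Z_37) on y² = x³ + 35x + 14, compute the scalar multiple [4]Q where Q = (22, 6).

Double-and-add on 4 = (100)₂. Start with Q = (22, 6) for the leading 1-bit.
double: tangent at (22, 6): λ = (3·22² + 35)/(2·6) ≡ 7/12. 12⁻¹ ≡ 34 (mod 37), so λ ≡ 7·34 ≡ 16.
  x = λ² - 22 - 22 = 256 - 44 ≡ 27; y = λ·(22 - 27) - 6 ≡ 25. → (27, 25)
double: tangent at (27, 25): λ = (3·27² + 35)/(2·25) ≡ 2/13. 13⁻¹ ≡ 20 (mod 37), so λ ≡ 2·20 ≡ 3.
  x = λ² - 27 - 27 = 9 - 54 ≡ 29; y = λ·(27 - 29) - 25 ≡ 6. → (29, 6)

(29, 6)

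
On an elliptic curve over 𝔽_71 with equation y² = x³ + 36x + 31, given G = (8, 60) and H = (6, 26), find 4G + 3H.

(48, 61)

First 4G:
Double-and-add on 4 = (100)₂. Start with G = (8, 60) for the leading 1-bit.
double: tangent at (8, 60): λ = (3·8² + 36)/(2·60) ≡ 15/49. 49⁻¹ ≡ 29 (mod 71) since 49·29 = 1421 ≡ 1, so λ ≡ 15·29 ≡ 9.
  x = λ² - 8 - 8 = 81 - 16 ≡ 65; y = λ·(8 - 65) - 60 ≡ 66. → (65, 66)
double: tangent at (65, 66): λ = (3·65² + 36)/(2·66) ≡ 2/61. 61⁻¹ ≡ 7 (mod 71) since 61·7 = 427 ≡ 1, so λ ≡ 2·7 ≡ 14.
  x = λ² - 65 - 65 = 196 - 130 ≡ 66; y = λ·(65 - 66) - 66 ≡ 62. → (66, 62)
4G = (66, 62).
Next 3H:
Repeated addition: build up to 3H.
2H: tangent at (6, 26): λ = (3·6² + 36)/(2·26) ≡ 2/52. 52⁻¹ ≡ 56 (mod 71), so λ ≡ 2·56 ≡ 41.
  x = λ² - 6 - 6 = 1681 - 12 ≡ 36; y = λ·(6 - 36) - 26 ≡ 22. → (36, 22)
3H: (36, 22) + (6, 26). λ = (26 - 22)/(6 - 36) ≡ 4/41 mod 71. 41⁻¹ ≡ 26 (mod 71), so λ ≡ 33.
  x = λ² - 36 - 6 = 1089 - 42 ≡ 53; y = λ·(36 - 53) - 22 ≡ 56. → (53, 56)
3H = (53, 56).
Finally 4G + 3H:
(66, 62) + (53, 56). λ = (56 - 62)/(53 - 66) ≡ 65/58 mod 71. 58⁻¹ ≡ 60 (mod 71) since 58·60 = 3480 ≡ 1, so λ ≡ 66.
  x = λ² - 66 - 53 = 4356 - 119 ≡ 48; y = λ·(66 - 48) - 62 ≡ 61. → (48, 61)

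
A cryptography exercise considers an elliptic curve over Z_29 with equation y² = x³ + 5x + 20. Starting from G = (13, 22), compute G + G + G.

(20, 0)

Repeated addition: build up to 3G.
2G: tangent at (13, 22): λ = (3·13² + 5)/(2·22) ≡ 19/15. 15⁻¹ ≡ 2 (mod 29), so λ ≡ 19·2 ≡ 9.
  x = λ² - 13 - 13 = 81 - 26 ≡ 26; y = λ·(13 - 26) - 22 ≡ 6. → (26, 6)
3G: (26, 6) + (13, 22). λ = (22 - 6)/(13 - 26) ≡ 16/16 mod 29. 16⁻¹ ≡ 20 (mod 29), so λ ≡ 1.
  x = λ² - 26 - 13 = 1 - 39 ≡ 20; y = λ·(26 - 20) - 6 ≡ 0. → (20, 0)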